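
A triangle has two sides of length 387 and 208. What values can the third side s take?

179 < s < 595

By the triangle inequality, s must be less than 387 + 208 = 595 and greater than |387 − 208| = 179.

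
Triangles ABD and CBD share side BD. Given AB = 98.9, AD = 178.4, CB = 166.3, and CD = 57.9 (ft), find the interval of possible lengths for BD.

From triangle ABD: |98.9 − 178.4| < BD < 98.9 + 178.4, i.e. 79.5 < BD < 277.3.
From triangle CBD: 108.4 < BD < 224.2.
Both must hold, so BD lies in the intersection.

108.4 < BD < 224.2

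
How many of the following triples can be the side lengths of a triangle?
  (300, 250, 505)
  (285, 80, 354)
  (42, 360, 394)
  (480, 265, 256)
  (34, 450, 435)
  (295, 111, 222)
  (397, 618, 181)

(250,300,505): 250+300 > 505 → valid
(80,285,354): 80+285 > 354 → valid
(42,360,394): 42+360 > 394 → valid
(256,265,480): 256+265 > 480 → valid
(34,435,450): 34+435 > 450 → valid
(111,222,295): 111+222 > 295 → valid
(181,397,618): 181+397 ≤ 618 → not valid
6 of the 7 triples form a triangle.

6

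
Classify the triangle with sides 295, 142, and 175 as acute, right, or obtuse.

Compare the square of the longest side to the sum of squares of the other two: 142² + 175² = 50789 < 87025 = 295².

obtuse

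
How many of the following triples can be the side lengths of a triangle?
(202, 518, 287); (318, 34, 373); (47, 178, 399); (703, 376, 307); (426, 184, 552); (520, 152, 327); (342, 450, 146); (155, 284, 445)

2

(202,287,518): 202+287 ≤ 518 → not valid
(34,318,373): 34+318 ≤ 373 → not valid
(47,178,399): 47+178 ≤ 399 → not valid
(307,376,703): 307+376 ≤ 703 → not valid
(184,426,552): 184+426 > 552 → valid
(152,327,520): 152+327 ≤ 520 → not valid
(146,342,450): 146+342 > 450 → valid
(155,284,445): 155+284 ≤ 445 → not valid
2 of the 8 triples form a triangle.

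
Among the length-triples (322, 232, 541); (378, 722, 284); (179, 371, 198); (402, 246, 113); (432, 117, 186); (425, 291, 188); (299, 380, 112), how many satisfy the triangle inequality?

(232,322,541): 232+322 > 541 → valid
(284,378,722): 284+378 ≤ 722 → not valid
(179,198,371): 179+198 > 371 → valid
(113,246,402): 113+246 ≤ 402 → not valid
(117,186,432): 117+186 ≤ 432 → not valid
(188,291,425): 188+291 > 425 → valid
(112,299,380): 112+299 > 380 → valid
4 of the 7 triples form a triangle.

4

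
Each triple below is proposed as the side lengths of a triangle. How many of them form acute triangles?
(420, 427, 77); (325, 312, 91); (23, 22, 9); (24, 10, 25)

(420,427,77): 77²+420² = 182329 = 427² → right
(325,312,91): 91²+312² = 105625 = 325² → right
(23,22,9): 9²+22² = 565 > 529 = 23² → acute
(24,10,25): 10²+24² = 676 > 625 = 25² → acute
2 of the 4 are acute.

2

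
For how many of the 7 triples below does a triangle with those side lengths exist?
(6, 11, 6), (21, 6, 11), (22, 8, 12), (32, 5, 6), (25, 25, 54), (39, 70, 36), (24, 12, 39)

(6,6,11): 6+6 > 11 → valid
(6,11,21): 6+11 ≤ 21 → not valid
(8,12,22): 8+12 ≤ 22 → not valid
(5,6,32): 5+6 ≤ 32 → not valid
(25,25,54): 25+25 ≤ 54 → not valid
(36,39,70): 36+39 > 70 → valid
(12,24,39): 12+24 ≤ 39 → not valid
2 of the 7 triples form a triangle.

2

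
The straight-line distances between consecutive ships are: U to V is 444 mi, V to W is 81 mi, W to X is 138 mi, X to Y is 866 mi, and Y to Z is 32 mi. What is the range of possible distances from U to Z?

The maximum is all hops collinear in one direction: 444 + 81 + 138 + 866 + 32 = 1561.
The longest hop is 866; the others sum to 695. Folding the others back against it leaves at least 866 − 695 = 171.

171 ≤ UZ ≤ 1561 mi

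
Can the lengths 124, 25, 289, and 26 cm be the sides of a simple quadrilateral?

No

For a quadrilateral, each side must be shorter than the sum of the others.
Here the longest side is 289, but the remaining 3 sides sum to only 175.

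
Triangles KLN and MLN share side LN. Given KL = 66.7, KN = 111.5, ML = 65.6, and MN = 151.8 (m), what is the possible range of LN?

From triangle KLN: |66.7 − 111.5| < LN < 66.7 + 111.5, i.e. 44.8 < LN < 178.2.
From triangle MLN: 86.2 < LN < 217.4.
Both must hold, so LN lies in the intersection.

86.2 < LN < 178.2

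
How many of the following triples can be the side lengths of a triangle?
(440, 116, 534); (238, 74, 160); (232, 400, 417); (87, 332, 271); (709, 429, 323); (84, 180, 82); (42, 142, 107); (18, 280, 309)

(116,440,534): 116+440 > 534 → valid
(74,160,238): 74+160 ≤ 238 → not valid
(232,400,417): 232+400 > 417 → valid
(87,271,332): 87+271 > 332 → valid
(323,429,709): 323+429 > 709 → valid
(82,84,180): 82+84 ≤ 180 → not valid
(42,107,142): 42+107 > 142 → valid
(18,280,309): 18+280 ≤ 309 → not valid
5 of the 8 triples form a triangle.

5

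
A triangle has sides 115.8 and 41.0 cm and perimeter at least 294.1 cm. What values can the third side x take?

Triangle inequality alone gives 74.8 < x < 156.8.
The perimeter condition gives x ≥ 294.1 − 115.8 − 41.0 = 137.3.
Intersecting the two: 137.3 ≤ x < 156.8.

137.3 ≤ x < 156.8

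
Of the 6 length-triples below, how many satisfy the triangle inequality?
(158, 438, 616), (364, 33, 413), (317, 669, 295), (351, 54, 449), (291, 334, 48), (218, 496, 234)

(158,438,616): 158+438 ≤ 616 → not valid
(33,364,413): 33+364 ≤ 413 → not valid
(295,317,669): 295+317 ≤ 669 → not valid
(54,351,449): 54+351 ≤ 449 → not valid
(48,291,334): 48+291 > 334 → valid
(218,234,496): 218+234 ≤ 496 → not valid
1 of the 6 triples forms a triangle.

1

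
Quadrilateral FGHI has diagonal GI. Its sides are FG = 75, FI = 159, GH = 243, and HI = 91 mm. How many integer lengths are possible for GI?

81

From triangle FGI: 84 < GI < 234.
From triangle HGI: 152 < GI < 334.
Intersection: 152 < GI < 234, so integers 153 through 233: 81 values.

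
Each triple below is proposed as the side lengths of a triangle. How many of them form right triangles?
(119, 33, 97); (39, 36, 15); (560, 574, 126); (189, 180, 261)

3

(119,33,97): 33²+97² = 10498 < 14161 = 119² → obtuse
(39,36,15): 15²+36² = 1521 = 39² → right
(560,574,126): 126²+560² = 329476 = 574² → right
(189,180,261): 180²+189² = 68121 = 261² → right
3 of the 4 are right.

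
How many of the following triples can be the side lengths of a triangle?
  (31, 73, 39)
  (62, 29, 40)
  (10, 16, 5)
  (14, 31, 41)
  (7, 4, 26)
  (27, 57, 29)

(31,39,73): 31+39 ≤ 73 → not valid
(29,40,62): 29+40 > 62 → valid
(5,10,16): 5+10 ≤ 16 → not valid
(14,31,41): 14+31 > 41 → valid
(4,7,26): 4+7 ≤ 26 → not valid
(27,29,57): 27+29 ≤ 57 → not valid
2 of the 6 triples form a triangle.

2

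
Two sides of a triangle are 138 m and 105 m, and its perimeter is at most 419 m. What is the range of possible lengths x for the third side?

Triangle inequality alone gives 33 < x < 243.
The perimeter condition gives x ≤ 419 − 138 − 105 = 176.
Intersecting the two: 33 < x ≤ 176.

33 < x ≤ 176 m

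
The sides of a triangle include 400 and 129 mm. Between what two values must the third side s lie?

By the triangle inequality, s must be less than 400 + 129 = 529 and greater than |400 − 129| = 271.

271 < s < 529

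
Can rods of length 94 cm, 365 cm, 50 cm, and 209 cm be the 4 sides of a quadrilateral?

For a quadrilateral, each side must be shorter than the sum of the others.
Here the longest side is 365, but the remaining 3 sides sum to only 353.

No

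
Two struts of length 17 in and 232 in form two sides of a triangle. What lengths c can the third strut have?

215 < c < 249 (in)

By the triangle inequality, c must be less than 17 + 232 = 249 and greater than |17 − 232| = 215.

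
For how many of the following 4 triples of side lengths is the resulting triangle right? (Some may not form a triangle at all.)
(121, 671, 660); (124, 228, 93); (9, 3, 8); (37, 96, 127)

(121,671,660): 121²+660² = 450241 = 671² → right
(124,228,93): 93+124 ≤ 228, not a triangle
(9,3,8): 3²+8² = 73 < 81 = 9² → obtuse
(37,96,127): 37²+96² = 10585 < 16129 = 127² → obtuse
1 of the 4 is right.

1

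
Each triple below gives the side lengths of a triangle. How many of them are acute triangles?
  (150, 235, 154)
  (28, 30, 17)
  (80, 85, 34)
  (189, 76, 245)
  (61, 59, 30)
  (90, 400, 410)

(150,235,154): 150²+154² = 46216 < 55225 = 235² → obtuse
(28,30,17): 17²+28² = 1073 > 900 = 30² → acute
(80,85,34): 34²+80² = 7556 > 7225 = 85² → acute
(189,76,245): 76²+189² = 41497 < 60025 = 245² → obtuse
(61,59,30): 30²+59² = 4381 > 3721 = 61² → acute
(90,400,410): 90²+400² = 168100 = 410² → right
3 of the 6 are acute.

3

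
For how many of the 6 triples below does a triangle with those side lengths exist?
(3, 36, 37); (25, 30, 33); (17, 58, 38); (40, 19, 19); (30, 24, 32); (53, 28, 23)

(3,36,37): 3+36 > 37 → valid
(25,30,33): 25+30 > 33 → valid
(17,38,58): 17+38 ≤ 58 → not valid
(19,19,40): 19+19 ≤ 40 → not valid
(24,30,32): 24+30 > 32 → valid
(23,28,53): 23+28 ≤ 53 → not valid
3 of the 6 triples form a triangle.

3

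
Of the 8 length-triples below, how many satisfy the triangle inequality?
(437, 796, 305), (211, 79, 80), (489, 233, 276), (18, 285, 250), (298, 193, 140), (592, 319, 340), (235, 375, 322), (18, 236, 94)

(305,437,796): 305+437 ≤ 796 → not valid
(79,80,211): 79+80 ≤ 211 → not valid
(233,276,489): 233+276 > 489 → valid
(18,250,285): 18+250 ≤ 285 → not valid
(140,193,298): 140+193 > 298 → valid
(319,340,592): 319+340 > 592 → valid
(235,322,375): 235+322 > 375 → valid
(18,94,236): 18+94 ≤ 236 → not valid
4 of the 8 triples form a triangle.

4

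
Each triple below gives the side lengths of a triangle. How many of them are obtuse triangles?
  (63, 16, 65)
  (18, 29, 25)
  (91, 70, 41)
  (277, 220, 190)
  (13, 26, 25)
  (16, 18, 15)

(63,16,65): 16²+63² = 4225 = 65² → right
(18,29,25): 18²+25² = 949 > 841 = 29² → acute
(91,70,41): 41²+70² = 6581 < 8281 = 91² → obtuse
(277,220,190): 190²+220² = 84500 > 76729 = 277² → acute
(13,26,25): 13²+25² = 794 > 676 = 26² → acute
(16,18,15): 15²+16² = 481 > 324 = 18² → acute
1 of the 6 is obtuse.

1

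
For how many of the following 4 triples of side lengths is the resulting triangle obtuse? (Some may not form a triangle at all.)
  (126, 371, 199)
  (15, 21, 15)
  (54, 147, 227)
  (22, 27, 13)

(126,371,199): 126+199 ≤ 371, not a triangle
(15,21,15): 15²+15² = 450 > 441 = 21² → acute
(54,147,227): 54+147 ≤ 227, not a triangle
(22,27,13): 13²+22² = 653 < 729 = 27² → obtuse
1 of the 4 is obtuse.

1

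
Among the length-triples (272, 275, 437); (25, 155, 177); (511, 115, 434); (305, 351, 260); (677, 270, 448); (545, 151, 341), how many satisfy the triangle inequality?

5

(272,275,437): 272+275 > 437 → valid
(25,155,177): 25+155 > 177 → valid
(115,434,511): 115+434 > 511 → valid
(260,305,351): 260+305 > 351 → valid
(270,448,677): 270+448 > 677 → valid
(151,341,545): 151+341 ≤ 545 → not valid
5 of the 6 triples form a triangle.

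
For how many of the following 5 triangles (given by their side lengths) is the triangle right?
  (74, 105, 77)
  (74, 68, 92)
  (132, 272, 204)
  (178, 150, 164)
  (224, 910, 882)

1

(74,105,77): 74²+77² = 11405 > 11025 = 105² → acute
(74,68,92): 68²+74² = 10100 > 8464 = 92² → acute
(132,272,204): 132²+204² = 59040 < 73984 = 272² → obtuse
(178,150,164): 150²+164² = 49396 > 31684 = 178² → acute
(224,910,882): 224²+882² = 828100 = 910² → right
1 of the 5 is right.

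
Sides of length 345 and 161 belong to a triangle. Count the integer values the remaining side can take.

321

The third side lies in the open interval (184, 506).
Integers from 185 to 505 inclusive: 505 − 185 + 1 = 321.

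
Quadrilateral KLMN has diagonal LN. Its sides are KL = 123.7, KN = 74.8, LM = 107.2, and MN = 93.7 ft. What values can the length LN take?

From triangle KLN: |123.7 − 74.8| < LN < 123.7 + 74.8, i.e. 48.9 < LN < 198.5.
From triangle MLN: 13.5 < LN < 200.9.
Both must hold, so LN lies in the intersection.

48.9 < LN < 198.5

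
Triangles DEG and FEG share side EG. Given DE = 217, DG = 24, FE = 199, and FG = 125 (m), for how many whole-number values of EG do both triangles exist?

47

From triangle DEG: 193 < EG < 241.
From triangle FEG: 74 < EG < 324.
Intersection: 193 < EG < 241, so integers 194 through 240: 47 values.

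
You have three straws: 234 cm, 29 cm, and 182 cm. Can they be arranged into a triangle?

The longest side is 234, but the other two sum to only 211.
211 < 234, so the triangle inequality fails.

No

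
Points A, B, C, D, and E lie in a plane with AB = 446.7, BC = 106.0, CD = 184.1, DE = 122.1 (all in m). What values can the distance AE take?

34.5 ≤ AE ≤ 858.9 m

The maximum is all hops collinear in one direction: 446.7 + 106.0 + 184.1 + 122.1 = 858.9.
The longest hop is 446.7; the others sum to 412.2. Folding the others back against it leaves at least 446.7 − 412.2 = 34.5.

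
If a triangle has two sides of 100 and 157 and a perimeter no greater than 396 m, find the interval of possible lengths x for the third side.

57 < x ≤ 139

Triangle inequality alone gives 57 < x < 257.
The perimeter condition gives x ≤ 396 − 100 − 157 = 139.
Intersecting the two: 57 < x ≤ 139.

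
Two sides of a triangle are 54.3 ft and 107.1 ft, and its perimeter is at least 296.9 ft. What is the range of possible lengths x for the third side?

135.5 ≤ x < 161.4

Triangle inequality alone gives 52.8 < x < 161.4.
The perimeter condition gives x ≥ 296.9 − 54.3 − 107.1 = 135.5.
Intersecting the two: 135.5 ≤ x < 161.4.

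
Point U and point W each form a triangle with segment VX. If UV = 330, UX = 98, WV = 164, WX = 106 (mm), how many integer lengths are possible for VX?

37

From triangle UVX: 232 < VX < 428.
From triangle WVX: 58 < VX < 270.
Intersection: 232 < VX < 270, so integers 233 through 269: 37 values.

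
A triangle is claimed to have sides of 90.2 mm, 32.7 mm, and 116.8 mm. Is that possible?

Yes

The longest side is 116.8, and the other two sum to 122.9.
Since 122.9 > 116.8, the triangle inequality holds.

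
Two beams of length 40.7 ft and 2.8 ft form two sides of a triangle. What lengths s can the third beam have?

37.9 < s < 43.5

By the triangle inequality, s must be less than 40.7 + 2.8 = 43.5 and greater than |40.7 − 2.8| = 37.9.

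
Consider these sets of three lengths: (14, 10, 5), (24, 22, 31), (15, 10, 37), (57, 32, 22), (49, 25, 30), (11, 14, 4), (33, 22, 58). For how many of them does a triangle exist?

4

(5,10,14): 5+10 > 14 → valid
(22,24,31): 22+24 > 31 → valid
(10,15,37): 10+15 ≤ 37 → not valid
(22,32,57): 22+32 ≤ 57 → not valid
(25,30,49): 25+30 > 49 → valid
(4,11,14): 4+11 > 14 → valid
(22,33,58): 22+33 ≤ 58 → not valid
4 of the 7 triples form a triangle.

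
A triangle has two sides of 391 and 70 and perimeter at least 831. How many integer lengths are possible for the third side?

91

Triangle inequality: 321 < x < 461. Perimeter ≥ 831 gives x ≥ 831 − 391 − 70 = 370.
So 370 ≤ x < 461; integers 370 through 460: 91 values.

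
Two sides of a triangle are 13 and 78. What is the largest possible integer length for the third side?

90

The third side must be strictly less than 13 + 78 = 91.
The largest integer below 91 is 90.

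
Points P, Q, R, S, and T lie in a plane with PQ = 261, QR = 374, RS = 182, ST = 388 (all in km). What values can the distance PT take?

The maximum is all hops collinear in one direction: 261 + 374 + 182 + 388 = 1205.
The longest hop is 388; the others sum to 817. Since 388 ≤ 817, the path can fold back on itself completely, so the minimum distance is 0.

0 ≤ PT ≤ 1205 km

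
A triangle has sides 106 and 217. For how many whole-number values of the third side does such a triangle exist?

The third side lies in the open interval (111, 323).
Integers from 112 to 322 inclusive: 322 − 112 + 1 = 211.

211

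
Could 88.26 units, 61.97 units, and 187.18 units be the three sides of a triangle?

No

The longest side is 187.18, but the other two sum to only 150.23.
150.23 < 187.18, so the triangle inequality fails.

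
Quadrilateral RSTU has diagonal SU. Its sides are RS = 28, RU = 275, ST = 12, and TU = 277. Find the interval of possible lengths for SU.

From triangle RSU: |28 − 275| < SU < 28 + 275, i.e. 247 < SU < 303.
From triangle TSU: 265 < SU < 289.
Both must hold, so SU lies in the intersection.

265 < SU < 289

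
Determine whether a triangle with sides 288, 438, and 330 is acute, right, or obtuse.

Compare the square of the longest side to the sum of squares of the other two: 288² + 330² = 191844 = 438².

right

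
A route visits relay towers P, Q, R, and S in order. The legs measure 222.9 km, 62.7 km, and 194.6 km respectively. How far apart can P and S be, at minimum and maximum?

0 ≤ PS ≤ 480.2 km

The maximum is all hops collinear in one direction: 222.9 + 62.7 + 194.6 = 480.2.
The longest hop is 222.9; the others sum to 257.3. Since 222.9 ≤ 257.3, the path can fold back on itself completely, so the minimum distance is 0.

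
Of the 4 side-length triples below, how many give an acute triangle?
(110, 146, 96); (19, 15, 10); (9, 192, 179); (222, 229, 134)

1

(110,146,96): 96²+110² = 21316 = 146² → right
(19,15,10): 10²+15² = 325 < 361 = 19² → obtuse
(9,192,179): 9+179 ≤ 192, not a triangle
(222,229,134): 134²+222² = 67240 > 52441 = 229² → acute
1 of the 4 is acute.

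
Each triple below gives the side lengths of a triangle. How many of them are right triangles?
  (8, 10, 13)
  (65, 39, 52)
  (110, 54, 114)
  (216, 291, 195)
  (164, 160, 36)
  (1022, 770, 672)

(8,10,13): 8²+10² = 164 < 169 = 13² → obtuse
(65,39,52): 39²+52² = 4225 = 65² → right
(110,54,114): 54²+110² = 15016 > 12996 = 114² → acute
(216,291,195): 195²+216² = 84681 = 291² → right
(164,160,36): 36²+160² = 26896 = 164² → right
(1022,770,672): 672²+770² = 1044484 = 1022² → right
4 of the 6 are right.

4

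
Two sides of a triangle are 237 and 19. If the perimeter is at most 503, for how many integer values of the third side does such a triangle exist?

29

Triangle inequality: 218 < x < 256. Perimeter ≤ 503 gives x ≤ 503 − 237 − 19 = 247.
So 218 < x ≤ 247; integers 219 through 247: 29 values.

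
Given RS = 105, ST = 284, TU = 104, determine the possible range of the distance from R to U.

75 ≤ RU ≤ 493

The maximum is all hops collinear in one direction: 105 + 284 + 104 = 493.
The longest hop is 284; the others sum to 209. Folding the others back against it leaves at least 284 − 209 = 75.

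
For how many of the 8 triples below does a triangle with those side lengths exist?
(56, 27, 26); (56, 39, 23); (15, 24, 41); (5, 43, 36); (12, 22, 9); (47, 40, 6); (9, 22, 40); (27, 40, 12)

(26,27,56): 26+27 ≤ 56 → not valid
(23,39,56): 23+39 > 56 → valid
(15,24,41): 15+24 ≤ 41 → not valid
(5,36,43): 5+36 ≤ 43 → not valid
(9,12,22): 9+12 ≤ 22 → not valid
(6,40,47): 6+40 ≤ 47 → not valid
(9,22,40): 9+22 ≤ 40 → not valid
(12,27,40): 12+27 ≤ 40 → not valid
1 of the 8 triples forms a triangle.

1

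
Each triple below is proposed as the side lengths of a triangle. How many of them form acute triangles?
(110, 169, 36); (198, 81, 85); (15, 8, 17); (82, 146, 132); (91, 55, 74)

2

(110,169,36): 36+110 ≤ 169, not a triangle
(198,81,85): 81+85 ≤ 198, not a triangle
(15,8,17): 8²+15² = 289 = 17² → right
(82,146,132): 82²+132² = 24148 > 21316 = 146² → acute
(91,55,74): 55²+74² = 8501 > 8281 = 91² → acute
2 of the 5 are acute.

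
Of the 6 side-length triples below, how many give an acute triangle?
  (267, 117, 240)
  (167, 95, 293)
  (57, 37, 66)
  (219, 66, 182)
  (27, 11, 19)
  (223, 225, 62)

(267,117,240): 117²+240² = 71289 = 267² → right
(167,95,293): 95+167 ≤ 293, not a triangle
(57,37,66): 37²+57² = 4618 > 4356 = 66² → acute
(219,66,182): 66²+182² = 37480 < 47961 = 219² → obtuse
(27,11,19): 11²+19² = 482 < 729 = 27² → obtuse
(223,225,62): 62²+223² = 53573 > 50625 = 225² → acute
2 of the 6 are acute.

2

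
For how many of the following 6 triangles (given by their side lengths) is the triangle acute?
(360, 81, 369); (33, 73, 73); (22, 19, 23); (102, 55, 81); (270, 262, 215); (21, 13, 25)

(360,81,369): 81²+360² = 136161 = 369² → right
(33,73,73): 33²+73² = 6418 > 5329 = 73² → acute
(22,19,23): 19²+22² = 845 > 529 = 23² → acute
(102,55,81): 55²+81² = 9586 < 10404 = 102² → obtuse
(270,262,215): 215²+262² = 114869 > 72900 = 270² → acute
(21,13,25): 13²+21² = 610 < 625 = 25² → obtuse
3 of the 6 are acute.

3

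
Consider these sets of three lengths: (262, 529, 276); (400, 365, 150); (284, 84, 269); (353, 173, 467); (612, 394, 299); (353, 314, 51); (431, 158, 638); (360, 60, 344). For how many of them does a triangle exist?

7

(262,276,529): 262+276 > 529 → valid
(150,365,400): 150+365 > 400 → valid
(84,269,284): 84+269 > 284 → valid
(173,353,467): 173+353 > 467 → valid
(299,394,612): 299+394 > 612 → valid
(51,314,353): 51+314 > 353 → valid
(158,431,638): 158+431 ≤ 638 → not valid
(60,344,360): 60+344 > 360 → valid
7 of the 8 triples form a triangle.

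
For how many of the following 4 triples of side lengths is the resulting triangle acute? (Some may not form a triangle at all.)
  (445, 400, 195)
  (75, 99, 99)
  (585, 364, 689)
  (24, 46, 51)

(445,400,195): 195²+400² = 198025 = 445² → right
(75,99,99): 75²+99² = 15426 > 9801 = 99² → acute
(585,364,689): 364²+585² = 474721 = 689² → right
(24,46,51): 24²+46² = 2692 > 2601 = 51² → acute
2 of the 4 are acute.

2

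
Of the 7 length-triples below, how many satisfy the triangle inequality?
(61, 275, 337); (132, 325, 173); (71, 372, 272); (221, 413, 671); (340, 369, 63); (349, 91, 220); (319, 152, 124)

(61,275,337): 61+275 ≤ 337 → not valid
(132,173,325): 132+173 ≤ 325 → not valid
(71,272,372): 71+272 ≤ 372 → not valid
(221,413,671): 221+413 ≤ 671 → not valid
(63,340,369): 63+340 > 369 → valid
(91,220,349): 91+220 ≤ 349 → not valid
(124,152,319): 124+152 ≤ 319 → not valid
1 of the 7 triples forms a triangle.

1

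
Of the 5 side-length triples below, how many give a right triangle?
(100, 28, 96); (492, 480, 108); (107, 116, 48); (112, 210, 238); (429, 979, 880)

(100,28,96): 28²+96² = 10000 = 100² → right
(492,480,108): 108²+480² = 242064 = 492² → right
(107,116,48): 48²+107² = 13753 > 13456 = 116² → acute
(112,210,238): 112²+210² = 56644 = 238² → right
(429,979,880): 429²+880² = 958441 = 979² → right
4 of the 5 are right.

4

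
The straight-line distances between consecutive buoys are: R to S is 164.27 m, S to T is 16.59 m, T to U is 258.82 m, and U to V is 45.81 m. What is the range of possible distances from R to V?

The maximum is all hops collinear in one direction: 164.27 + 16.59 + 258.82 + 45.81 = 485.49.
The longest hop is 258.82; the others sum to 226.67. Folding the others back against it leaves at least 258.82 − 226.67 = 32.15.

32.15 ≤ RV ≤ 485.49 m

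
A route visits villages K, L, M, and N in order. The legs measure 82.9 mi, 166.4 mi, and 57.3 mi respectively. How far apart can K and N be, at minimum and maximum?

26.2 ≤ KN ≤ 306.6 mi

The maximum is all hops collinear in one direction: 82.9 + 166.4 + 57.3 = 306.6.
The longest hop is 166.4; the others sum to 140.2. Folding the others back against it leaves at least 166.4 − 140.2 = 26.2.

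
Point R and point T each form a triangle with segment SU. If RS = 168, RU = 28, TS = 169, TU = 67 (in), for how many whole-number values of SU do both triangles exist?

55

From triangle RSU: 140 < SU < 196.
From triangle TSU: 102 < SU < 236.
Intersection: 140 < SU < 196, so integers 141 through 195: 55 values.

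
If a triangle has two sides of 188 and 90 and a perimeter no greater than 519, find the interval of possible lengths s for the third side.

98 < s ≤ 241

Triangle inequality alone gives 98 < s < 278.
The perimeter condition gives s ≤ 519 − 188 − 90 = 241.
Intersecting the two: 98 < s ≤ 241.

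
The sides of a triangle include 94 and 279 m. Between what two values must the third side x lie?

By the triangle inequality, x must be less than 94 + 279 = 373 and greater than |94 − 279| = 185.

185 < x < 373 (m)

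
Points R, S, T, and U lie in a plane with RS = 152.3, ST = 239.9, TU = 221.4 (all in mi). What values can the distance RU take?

The maximum is all hops collinear in one direction: 152.3 + 239.9 + 221.4 = 613.6.
The longest hop is 239.9; the others sum to 373.7. Since 239.9 ≤ 373.7, the path can fold back on itself completely, so the minimum distance is 0.

0 ≤ RU ≤ 613.6 mi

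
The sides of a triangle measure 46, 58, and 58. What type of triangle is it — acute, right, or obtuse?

Compare the square of the longest side to the sum of squares of the other two: 46² + 58² = 5480 > 3364 = 58².

acute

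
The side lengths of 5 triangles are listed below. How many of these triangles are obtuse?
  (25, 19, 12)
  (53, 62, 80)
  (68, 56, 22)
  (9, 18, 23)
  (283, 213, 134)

4

(25,19,12): 12²+19² = 505 < 625 = 25² → obtuse
(53,62,80): 53²+62² = 6653 > 6400 = 80² → acute
(68,56,22): 22²+56² = 3620 < 4624 = 68² → obtuse
(9,18,23): 9²+18² = 405 < 529 = 23² → obtuse
(283,213,134): 134²+213² = 63325 < 80089 = 283² → obtuse
4 of the 5 are obtuse.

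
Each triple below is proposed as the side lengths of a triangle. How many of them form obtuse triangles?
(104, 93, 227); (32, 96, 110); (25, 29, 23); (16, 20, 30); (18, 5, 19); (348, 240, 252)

3

(104,93,227): 93+104 ≤ 227, not a triangle
(32,96,110): 32²+96² = 10240 < 12100 = 110² → obtuse
(25,29,23): 23²+25² = 1154 > 841 = 29² → acute
(16,20,30): 16²+20² = 656 < 900 = 30² → obtuse
(18,5,19): 5²+18² = 349 < 361 = 19² → obtuse
(348,240,252): 240²+252² = 121104 = 348² → right
3 of the 6 are obtuse.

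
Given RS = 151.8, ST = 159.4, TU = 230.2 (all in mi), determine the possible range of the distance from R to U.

0 ≤ RU ≤ 541.4 mi

The maximum is all hops collinear in one direction: 151.8 + 159.4 + 230.2 = 541.4.
The longest hop is 230.2; the others sum to 311.2. Since 230.2 ≤ 311.2, the path can fold back on itself completely, so the minimum distance is 0.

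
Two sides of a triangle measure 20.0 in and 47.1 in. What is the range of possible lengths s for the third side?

By the triangle inequality, s must be less than 20.0 + 47.1 = 67.1 and greater than |20.0 − 47.1| = 27.1.

27.1 < s < 67.1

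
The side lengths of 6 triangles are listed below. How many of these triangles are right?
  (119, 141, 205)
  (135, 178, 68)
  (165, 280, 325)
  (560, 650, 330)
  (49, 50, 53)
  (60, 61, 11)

3

(119,141,205): 119²+141² = 34042 < 42025 = 205² → obtuse
(135,178,68): 68²+135² = 22849 < 31684 = 178² → obtuse
(165,280,325): 165²+280² = 105625 = 325² → right
(560,650,330): 330²+560² = 422500 = 650² → right
(49,50,53): 49²+50² = 4901 > 2809 = 53² → acute
(60,61,11): 11²+60² = 3721 = 61² → right
3 of the 6 are right.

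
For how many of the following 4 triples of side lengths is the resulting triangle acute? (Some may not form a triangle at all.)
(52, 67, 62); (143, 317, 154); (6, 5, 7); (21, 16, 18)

(52,67,62): 52²+62² = 6548 > 4489 = 67² → acute
(143,317,154): 143+154 ≤ 317, not a triangle
(6,5,7): 5²+6² = 61 > 49 = 7² → acute
(21,16,18): 16²+18² = 580 > 441 = 21² → acute
3 of the 4 are acute.

3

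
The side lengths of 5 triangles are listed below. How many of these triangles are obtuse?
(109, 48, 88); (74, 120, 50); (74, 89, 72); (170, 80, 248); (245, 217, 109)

4

(109,48,88): 48²+88² = 10048 < 11881 = 109² → obtuse
(74,120,50): 50²+74² = 7976 < 14400 = 120² → obtuse
(74,89,72): 72²+74² = 10660 > 7921 = 89² → acute
(170,80,248): 80²+170² = 35300 < 61504 = 248² → obtuse
(245,217,109): 109²+217² = 58970 < 60025 = 245² → obtuse
4 of the 5 are obtuse.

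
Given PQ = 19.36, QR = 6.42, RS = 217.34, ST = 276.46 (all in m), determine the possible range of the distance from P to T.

33.34 ≤ PT ≤ 519.58 m

The maximum is all hops collinear in one direction: 19.36 + 6.42 + 217.34 + 276.46 = 519.58.
The longest hop is 276.46; the others sum to 243.12. Folding the others back against it leaves at least 276.46 − 243.12 = 33.34.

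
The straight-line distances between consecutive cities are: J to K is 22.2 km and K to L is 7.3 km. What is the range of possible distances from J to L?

14.9 ≤ JL ≤ 29.5 km

By the triangle inequality, |22.2 − 7.3| ≤ JL ≤ 22.2 + 7.3.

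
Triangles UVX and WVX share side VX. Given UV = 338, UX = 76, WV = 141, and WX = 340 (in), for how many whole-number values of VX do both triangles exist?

From triangle UVX: 262 < VX < 414.
From triangle WVX: 199 < VX < 481.
Intersection: 262 < VX < 414, so integers 263 through 413: 151 values.

151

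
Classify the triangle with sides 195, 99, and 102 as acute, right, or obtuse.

Compare the square of the longest side to the sum of squares of the other two: 99² + 102² = 20205 < 38025 = 195².

obtuse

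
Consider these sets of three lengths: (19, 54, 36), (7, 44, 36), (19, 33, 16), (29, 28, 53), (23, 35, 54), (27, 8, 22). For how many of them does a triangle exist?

5

(19,36,54): 19+36 > 54 → valid
(7,36,44): 7+36 ≤ 44 → not valid
(16,19,33): 16+19 > 33 → valid
(28,29,53): 28+29 > 53 → valid
(23,35,54): 23+35 > 54 → valid
(8,22,27): 8+22 > 27 → valid
5 of the 6 triples form a triangle.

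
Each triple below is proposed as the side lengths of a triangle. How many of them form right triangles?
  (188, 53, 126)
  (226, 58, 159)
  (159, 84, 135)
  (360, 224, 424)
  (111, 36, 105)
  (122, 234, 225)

(188,53,126): 53+126 ≤ 188, not a triangle
(226,58,159): 58+159 ≤ 226, not a triangle
(159,84,135): 84²+135² = 25281 = 159² → right
(360,224,424): 224²+360² = 179776 = 424² → right
(111,36,105): 36²+105² = 12321 = 111² → right
(122,234,225): 122²+225² = 65509 > 54756 = 234² → acute
3 of the 6 are right.

3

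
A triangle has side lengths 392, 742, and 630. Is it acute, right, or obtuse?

right

Compare the square of the longest side to the sum of squares of the other two: 392² + 630² = 550564 = 742².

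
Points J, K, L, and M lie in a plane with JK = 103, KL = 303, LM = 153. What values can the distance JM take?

The maximum is all hops collinear in one direction: 103 + 303 + 153 = 559.
The longest hop is 303; the others sum to 256. Folding the others back against it leaves at least 303 − 256 = 47.

47 ≤ JM ≤ 559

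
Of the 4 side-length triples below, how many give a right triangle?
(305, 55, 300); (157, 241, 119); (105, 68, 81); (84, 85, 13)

(305,55,300): 55²+300² = 93025 = 305² → right
(157,241,119): 119²+157² = 38810 < 58081 = 241² → obtuse
(105,68,81): 68²+81² = 11185 > 11025 = 105² → acute
(84,85,13): 13²+84² = 7225 = 85² → right
2 of the 4 are right.

2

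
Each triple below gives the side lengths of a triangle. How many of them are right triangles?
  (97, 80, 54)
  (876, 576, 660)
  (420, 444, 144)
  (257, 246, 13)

2

(97,80,54): 54²+80² = 9316 < 9409 = 97² → obtuse
(876,576,660): 576²+660² = 767376 = 876² → right
(420,444,144): 144²+420² = 197136 = 444² → right
(257,246,13): 13²+246² = 60685 < 66049 = 257² → obtuse
2 of the 4 are right.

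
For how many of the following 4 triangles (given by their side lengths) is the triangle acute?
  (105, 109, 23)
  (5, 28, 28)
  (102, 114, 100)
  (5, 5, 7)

(105,109,23): 23²+105² = 11554 < 11881 = 109² → obtuse
(5,28,28): 5²+28² = 809 > 784 = 28² → acute
(102,114,100): 100²+102² = 20404 > 12996 = 114² → acute
(5,5,7): 5²+5² = 50 > 49 = 7² → acute
3 of the 4 are acute.

3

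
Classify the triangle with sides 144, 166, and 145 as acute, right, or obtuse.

acute

Compare the square of the longest side to the sum of squares of the other two: 144² + 145² = 41761 > 27556 = 166².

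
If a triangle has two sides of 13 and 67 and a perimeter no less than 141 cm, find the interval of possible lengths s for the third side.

Triangle inequality alone gives 54 < s < 80.
The perimeter condition gives s ≥ 141 − 13 − 67 = 61.
Intersecting the two: 61 ≤ s < 80.

61 ≤ s < 80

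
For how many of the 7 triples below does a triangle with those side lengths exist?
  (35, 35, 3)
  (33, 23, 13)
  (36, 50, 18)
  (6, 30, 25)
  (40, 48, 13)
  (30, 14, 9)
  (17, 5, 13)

6

(3,35,35): 3+35 > 35 → valid
(13,23,33): 13+23 > 33 → valid
(18,36,50): 18+36 > 50 → valid
(6,25,30): 6+25 > 30 → valid
(13,40,48): 13+40 > 48 → valid
(9,14,30): 9+14 ≤ 30 → not valid
(5,13,17): 5+13 > 17 → valid
6 of the 7 triples form a triangle.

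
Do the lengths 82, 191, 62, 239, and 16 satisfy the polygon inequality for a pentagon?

A pentagon exists iff every side is shorter than the sum of the others — equivalently, the longest side is less than the sum of the rest.
Longest side 239 < 351 (sum of the remaining 4), so yes.

Yes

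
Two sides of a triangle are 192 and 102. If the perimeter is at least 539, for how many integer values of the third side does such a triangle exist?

49

Triangle inequality: 90 < x < 294. Perimeter ≥ 539 gives x ≥ 539 − 192 − 102 = 245.
So 245 ≤ x < 294; integers 245 through 293: 49 values.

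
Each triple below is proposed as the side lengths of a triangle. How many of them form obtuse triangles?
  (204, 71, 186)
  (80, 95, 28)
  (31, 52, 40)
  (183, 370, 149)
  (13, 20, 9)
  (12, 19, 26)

5

(204,71,186): 71²+186² = 39637 < 41616 = 204² → obtuse
(80,95,28): 28²+80² = 7184 < 9025 = 95² → obtuse
(31,52,40): 31²+40² = 2561 < 2704 = 52² → obtuse
(183,370,149): 149+183 ≤ 370, not a triangle
(13,20,9): 9²+13² = 250 < 400 = 20² → obtuse
(12,19,26): 12²+19² = 505 < 676 = 26² → obtuse
5 of the 6 are obtuse.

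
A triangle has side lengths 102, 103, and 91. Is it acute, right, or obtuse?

Compare the square of the longest side to the sum of squares of the other two: 91² + 102² = 18685 > 10609 = 103².

acute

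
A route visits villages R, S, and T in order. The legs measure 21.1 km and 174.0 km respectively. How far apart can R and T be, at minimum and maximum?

By the triangle inequality, |21.1 − 174.0| ≤ RT ≤ 21.1 + 174.0.

152.9 ≤ RT ≤ 195.1 km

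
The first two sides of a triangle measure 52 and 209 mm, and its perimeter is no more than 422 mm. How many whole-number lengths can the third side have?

4

Triangle inequality: 157 < x < 261. Perimeter ≤ 422 gives x ≤ 422 − 52 − 209 = 161.
So 157 < x ≤ 161; integers 158 through 161: 4 values.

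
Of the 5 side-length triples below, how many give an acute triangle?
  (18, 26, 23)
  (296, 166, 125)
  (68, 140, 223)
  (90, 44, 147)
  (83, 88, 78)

2

(18,26,23): 18²+23² = 853 > 676 = 26² → acute
(296,166,125): 125+166 ≤ 296, not a triangle
(68,140,223): 68+140 ≤ 223, not a triangle
(90,44,147): 44+90 ≤ 147, not a triangle
(83,88,78): 78²+83² = 12973 > 7744 = 88² → acute
2 of the 5 are acute.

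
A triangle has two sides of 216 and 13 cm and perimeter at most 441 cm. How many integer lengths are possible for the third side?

9

Triangle inequality: 203 < x < 229. Perimeter ≤ 441 gives x ≤ 441 − 216 − 13 = 212.
So 203 < x ≤ 212; integers 204 through 212: 9 values.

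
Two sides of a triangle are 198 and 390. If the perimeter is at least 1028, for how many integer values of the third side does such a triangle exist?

148

Triangle inequality: 192 < x < 588. Perimeter ≥ 1028 gives x ≥ 1028 − 198 − 390 = 440.
So 440 ≤ x < 588; integers 440 through 587: 148 values.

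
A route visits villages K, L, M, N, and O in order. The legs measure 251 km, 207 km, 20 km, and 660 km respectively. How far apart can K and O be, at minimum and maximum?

The maximum is all hops collinear in one direction: 251 + 207 + 20 + 660 = 1138.
The longest hop is 660; the others sum to 478. Folding the others back against it leaves at least 660 − 478 = 182.

182 ≤ KO ≤ 1138 km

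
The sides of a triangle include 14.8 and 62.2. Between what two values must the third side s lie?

By the triangle inequality, s must be less than 14.8 + 62.2 = 77.0 and greater than |14.8 − 62.2| = 47.4.

47.4 < s < 77.0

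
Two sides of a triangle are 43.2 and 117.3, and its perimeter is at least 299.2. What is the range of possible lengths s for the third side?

138.7 ≤ s < 160.5

Triangle inequality alone gives 74.1 < s < 160.5.
The perimeter condition gives s ≥ 299.2 − 43.2 − 117.3 = 138.7.
Intersecting the two: 138.7 ≤ s < 160.5.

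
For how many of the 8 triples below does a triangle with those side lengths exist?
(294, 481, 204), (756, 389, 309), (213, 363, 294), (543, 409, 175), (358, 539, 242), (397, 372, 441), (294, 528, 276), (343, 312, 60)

7

(204,294,481): 204+294 > 481 → valid
(309,389,756): 309+389 ≤ 756 → not valid
(213,294,363): 213+294 > 363 → valid
(175,409,543): 175+409 > 543 → valid
(242,358,539): 242+358 > 539 → valid
(372,397,441): 372+397 > 441 → valid
(276,294,528): 276+294 > 528 → valid
(60,312,343): 60+312 > 343 → valid
7 of the 8 triples form a triangle.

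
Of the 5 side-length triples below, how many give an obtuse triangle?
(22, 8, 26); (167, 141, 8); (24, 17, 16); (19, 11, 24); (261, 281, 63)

(22,8,26): 8²+22² = 548 < 676 = 26² → obtuse
(167,141,8): 8+141 ≤ 167, not a triangle
(24,17,16): 16²+17² = 545 < 576 = 24² → obtuse
(19,11,24): 11²+19² = 482 < 576 = 24² → obtuse
(261,281,63): 63²+261² = 72090 < 78961 = 281² → obtuse
4 of the 5 are obtuse.

4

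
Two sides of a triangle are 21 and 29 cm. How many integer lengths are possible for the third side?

The third side lies in the open interval (8, 50).
Integers from 9 to 49 inclusive: 49 − 9 + 1 = 41.

41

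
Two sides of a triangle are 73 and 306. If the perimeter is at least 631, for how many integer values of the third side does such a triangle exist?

Triangle inequality: 233 < x < 379. Perimeter ≥ 631 gives x ≥ 631 − 73 − 306 = 252.
So 252 ≤ x < 379; integers 252 through 378: 127 values.

127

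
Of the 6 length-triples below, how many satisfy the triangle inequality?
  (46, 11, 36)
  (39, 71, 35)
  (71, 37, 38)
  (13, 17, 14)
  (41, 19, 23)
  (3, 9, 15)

(11,36,46): 11+36 > 46 → valid
(35,39,71): 35+39 > 71 → valid
(37,38,71): 37+38 > 71 → valid
(13,14,17): 13+14 > 17 → valid
(19,23,41): 19+23 > 41 → valid
(3,9,15): 3+9 ≤ 15 → not valid
5 of the 6 triples form a triangle.

5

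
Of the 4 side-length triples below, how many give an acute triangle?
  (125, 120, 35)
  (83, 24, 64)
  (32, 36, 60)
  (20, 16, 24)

(125,120,35): 35²+120² = 15625 = 125² → right
(83,24,64): 24²+64² = 4672 < 6889 = 83² → obtuse
(32,36,60): 32²+36² = 2320 < 3600 = 60² → obtuse
(20,16,24): 16²+20² = 656 > 576 = 24² → acute
1 of the 4 is acute.

1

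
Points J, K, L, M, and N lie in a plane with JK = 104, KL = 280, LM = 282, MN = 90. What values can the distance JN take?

0 ≤ JN ≤ 756

The maximum is all hops collinear in one direction: 104 + 280 + 282 + 90 = 756.
The longest hop is 282; the others sum to 474. Since 282 ≤ 474, the path can fold back on itself completely, so the minimum distance is 0.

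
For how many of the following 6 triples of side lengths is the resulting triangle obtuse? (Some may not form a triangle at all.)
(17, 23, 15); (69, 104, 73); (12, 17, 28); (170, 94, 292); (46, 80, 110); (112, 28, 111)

(17,23,15): 15²+17² = 514 < 529 = 23² → obtuse
(69,104,73): 69²+73² = 10090 < 10816 = 104² → obtuse
(12,17,28): 12²+17² = 433 < 784 = 28² → obtuse
(170,94,292): 94+170 ≤ 292, not a triangle
(46,80,110): 46²+80² = 8516 < 12100 = 110² → obtuse
(112,28,111): 28²+111² = 13105 > 12544 = 112² → acute
4 of the 6 are obtuse.

4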